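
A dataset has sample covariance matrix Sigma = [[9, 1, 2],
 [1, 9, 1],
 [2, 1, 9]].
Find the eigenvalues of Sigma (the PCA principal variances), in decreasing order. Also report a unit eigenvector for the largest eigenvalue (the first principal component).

Step 1 — characteristic polynomial p(λ) = det(λI - Sigma) = λ³ - tr·λ² + c_1·λ - det, where tr = trace, c_1 = sum of the principal 2×2 minors, det = det(Sigma):
  tr = 9 + 9 + 9 = 27,
  c_1 = (9·9 - (1)²) + (9·9 - (2)²) + (9·9 - (1)²) = 80 + 77 + 80 = 237,
  det = 9·(9·9 - (1)²) - (1)·((1)·9 - (1)·(2)) + (2)·((1)·(1) - 9·(2)) = 9·(80) - (1)·(7) + (2)·(-17) = 679.
  So p(λ) = λ³ - 27λ² + 237λ - 679.
Step 2 — look for an integer root (rational root theorem: any rational root is an integer divisor of 679). Testing λ = 7:
  p(7) = 343 - 1323 + 1659 - 679 = 0  ✓
  Dividing out (λ - 7): p(λ) = (λ - 7)(λ² - 20λ + 97).
Step 3 — remaining eigenvalues from the quadratic λ² - 20λ + 97 = 0:
  Δ = 20² - 4·97 = 400 - 388 = 12,  λ = (20 ± √12)/2 = (20 ± 3.4641)/2 ≈ 11.7321 or 8.2679.
  Sorted: λ_1 = 11.7321,  λ_2 = 8.2679,  λ_3 = 7  (check: sum = 27 = tr ✓).

Step 4 — unit eigenvector for λ_1 ≈ 11.7321: v spans the null space of (Sigma - λ_1 I), whose rows are
  r_1 = (-2.7321, 1, 2),  r_2 = (1, -2.7321, 1),  r_3 = (2, 1, -2.7321).
  v is orthogonal to every row, so take v ∝ r_1 × r_2 = ((1)·(1) - (2)·(-2.7321), (2)·(1) - (-2.7321)·(1), (-2.7321)·(-2.7321) - (1)·(1)) ≈ (6.4641, 4.7321, 6.4641).
  Let u = (6.4641, 4.7321, 6.4641).
  ||u|| = √((6.4641)² + (4.7321)² + (6.4641)²) = √(105.9615) ≈ 10.2938,  v_1 = u/||u|| ≈ (0.628, 0.4597, 0.628) (||v_1|| = 1).

λ_1 = 11.7321,  λ_2 = 8.2679,  λ_3 = 7;  v_1 ≈ (0.628, 0.4597, 0.628)


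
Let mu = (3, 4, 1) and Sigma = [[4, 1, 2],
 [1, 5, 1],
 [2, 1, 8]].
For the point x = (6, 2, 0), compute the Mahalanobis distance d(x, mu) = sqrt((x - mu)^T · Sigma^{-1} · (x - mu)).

Step 1 — centre the observation: (x - mu) = (3, -2, -1).

Step 2 — invert Sigma (cofactor / det for 3×3, or solve directly):
  Sigma^{-1} = [[0.2955, -0.0455, -0.0682],
 [-0.0455, 0.2121, -0.0152],
 [-0.0682, -0.0152, 0.1439]].

Step 3 — form the quadratic (x - mu)^T · Sigma^{-1} · (x - mu):
  Sigma^{-1} · (x - mu) = (1.0455, -0.5455, -0.3182).
  (x - mu)^T · [Sigma^{-1} · (x - mu)] = (3)·(1.0455) + (-2)·(-0.5455) + (-1)·(-0.3182) = 4.5455.

Step 4 — take square root: d = √(4.5455) ≈ 2.132.

d(x, mu) = √(4.5455) ≈ 2.132


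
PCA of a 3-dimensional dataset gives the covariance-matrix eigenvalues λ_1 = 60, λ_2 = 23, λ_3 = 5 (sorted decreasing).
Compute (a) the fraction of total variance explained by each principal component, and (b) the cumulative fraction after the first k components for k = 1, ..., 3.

Step 1 — total variance = trace(Sigma) = Σ λ_i = 60 + 23 + 5 = 88.

Step 2 — fraction explained by component i = λ_i / Σ λ:
  PC1: 60/88 = 0.6818
  PC2: 23/88 = 0.2614
  PC3: 5/88 = 0.0568

Step 3 — cumulative fraction after k components = (λ_1 + ... + λ_k) / Σ λ:
  k = 1: 60/88 = 0.6818
  k = 2: (60 + 23)/88 = 83/88 = 0.9432
  k = 3: (60 + 23 + 5)/88 = 88/88 = 1

Summary (fraction, with percent):

explained: PC1 0.6818 (68.18%), PC2 0.2614 (26.14%), PC3 0.0568 (5.68%);  cumulative: 0.6818, 0.9432, 1


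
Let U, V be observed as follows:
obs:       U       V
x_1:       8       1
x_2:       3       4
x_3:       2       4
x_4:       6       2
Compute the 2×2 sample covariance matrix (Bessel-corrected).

Step 1 — column means:
  mean(U) = (8 + 3 + 2 + 6) / 4 = 19/4 = 4.75
  mean(V) = (1 + 4 + 4 + 2) / 4 = 11/4 = 2.75

Step 2 — sample covariance S[i,j] = (1/(n-1)) · Σ_k (x_{k,i} - mean_i) · (x_{k,j} - mean_j), with n-1 = 3.
  S[U,U] = ((3.25)·(3.25) + (-1.75)·(-1.75) + (-2.75)·(-2.75) + (1.25)·(1.25)) / 3 = 22.75/3 = 7.5833
  S[U,V] = ((3.25)·(-1.75) + (-1.75)·(1.25) + (-2.75)·(1.25) + (1.25)·(-0.75)) / 3 = -12.25/3 = -4.0833
  S[V,V] = ((-1.75)·(-1.75) + (1.25)·(1.25) + (1.25)·(1.25) + (-0.75)·(-0.75)) / 3 = 6.75/3 = 2.25

S is symmetric (S[j,i] = S[i,j]). Assembling:

S = [[7.5833, -4.0833],
 [-4.0833, 2.25]]


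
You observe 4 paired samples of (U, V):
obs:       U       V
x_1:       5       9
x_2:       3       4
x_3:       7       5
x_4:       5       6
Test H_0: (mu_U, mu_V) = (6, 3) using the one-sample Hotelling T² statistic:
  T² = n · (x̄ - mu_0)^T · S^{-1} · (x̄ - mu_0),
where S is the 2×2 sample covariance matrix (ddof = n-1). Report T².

Step 1 — sample mean vector:
  mean(U) = (5 + 3 + 7 + 5) / 4 = 20/4 = 5
  mean(V) = (9 + 4 + 5 + 6) / 4 = 24/4 = 6
  x̄ = (5, 6),  deviation x̄ - mu_0 = (5, 6) - (6, 3) = (-1, 3).

Step 2 — sample covariance matrix, S[i,j] = (1/(n-1)) · Σ_k (x_{k,i} - mean_i) · (x_{k,j} - mean_j), divisor n-1 = 3:
  S[U,U] = ((0)·(0) + (-2)·(-2) + (2)·(2) + (0)·(0)) / 3 = 8/3 = 2.6667
  S[U,V] = ((0)·(3) + (-2)·(-2) + (2)·(-1) + (0)·(0)) / 3 = 2/3 = 0.6667
  S[V,V] = ((3)·(3) + (-2)·(-2) + (-1)·(-1) + (0)·(0)) / 3 = 14/3 = 4.6667
  S = [[2.6667, 0.6667],
 [0.6667, 4.6667]].

Step 3 — invert S. det(S) = 2.6667·4.6667 - (0.6667)² = 12.
  S^{-1} = (1/det) · [[d, -b], [-b, a]] = [[0.3889, -0.0556],
 [-0.0556, 0.2222]].

Step 4 — quadratic form (x̄ - mu_0)^T · S^{-1} · (x̄ - mu_0):
  S^{-1} · (x̄ - mu_0) = (-0.5556, 0.7222),
  (x̄ - mu_0)^T · [...] = (-1)·(-0.5556) + (3)·(0.7222) = 2.7222.

Step 5 — scale by n: T² = 4 · 2.7222 = 10.8889.

T² ≈ 10.8889


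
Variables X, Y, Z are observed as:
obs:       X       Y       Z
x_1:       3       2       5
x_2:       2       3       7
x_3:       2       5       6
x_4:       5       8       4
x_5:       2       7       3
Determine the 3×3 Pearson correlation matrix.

Step 1 — column means:
  mean(X) = (3 + 2 + 2 + 5 + 2) / 5 = 14/5 = 2.8
  mean(Y) = (2 + 3 + 5 + 8 + 7) / 5 = 25/5 = 5
  mean(Z) = (5 + 7 + 6 + 4 + 3) / 5 = 25/5 = 5

Step 2 — sample variances and covariances s[i,j] = (1/(n-1)) · Σ_k (x_{k,i} - mean_i) · (x_{k,j} - mean_j), with n-1 = 4:
  s[X,X] = ((0.2)·(0.2) + (-0.8)·(-0.8) + (-0.8)·(-0.8) + (2.2)·(2.2) + (-0.8)·(-0.8)) / 4 = 6.8/4 = 1.7
  s[X,Y] = ((0.2)·(-3) + (-0.8)·(-2) + (-0.8)·(0) + (2.2)·(3) + (-0.8)·(2)) / 4 = 6/4 = 1.5
  s[X,Z] = ((0.2)·(0) + (-0.8)·(2) + (-0.8)·(1) + (2.2)·(-1) + (-0.8)·(-2)) / 4 = -3/4 = -0.75
  s[Y,Y] = ((-3)·(-3) + (-2)·(-2) + (0)·(0) + (3)·(3) + (2)·(2)) / 4 = 26/4 = 6.5
  s[Y,Z] = ((-3)·(0) + (-2)·(2) + (0)·(1) + (3)·(-1) + (2)·(-2)) / 4 = -11/4 = -2.75
  s[Z,Z] = ((0)·(0) + (2)·(2) + (1)·(1) + (-1)·(-1) + (-2)·(-2)) / 4 = 10/4 = 2.5
  Sample standard deviations s_i = √(s[i,i]):
  s(X) = √(1.7) = 1.3038
  s(Y) = √(6.5) = 2.5495
  s(Z) = √(2.5) = 1.5811

Step 3 — r_{ij} = s_{ij} / (s_i · s_j):
  r[X,X] = 1 (diagonal).
  r[X,Y] = 1.5 / (1.3038 · 2.5495) = 1.5 / 3.3242 = 0.4512
  r[X,Z] = -0.75 / (1.3038 · 1.5811) = -0.75 / 2.0616 = -0.3638
  r[Y,Y] = 1 (diagonal).
  r[Y,Z] = -2.75 / (2.5495 · 1.5811) = -2.75 / 4.0311 = -0.6822
  r[Z,Z] = 1 (diagonal).

R is symmetric with unit diagonal. Assembling:

R = [[1, 0.4512, -0.3638],
 [0.4512, 1, -0.6822],
 [-0.3638, -0.6822, 1]]


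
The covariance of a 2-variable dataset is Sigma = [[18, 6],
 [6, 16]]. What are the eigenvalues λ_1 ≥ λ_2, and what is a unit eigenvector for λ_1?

Step 1 — characteristic polynomial of 2×2 Sigma:
  det(Sigma - λI) = λ² - trace · λ + det = 0.
  trace = 18 + 16 = 34, det = 18·16 - (6)² = 252.
Step 2 — discriminant:
  Δ = trace² - 4·det = 1156 - 1008 = 148.
Step 3 — eigenvalues:
  λ = (trace ± √Δ)/2 = (34 ± 12.1655)/2,
  λ_1 = 23.0828,  λ_2 = 10.9172.

Step 4 — unit eigenvector for λ_1: solve (Sigma - λ_1 I)v = 0. First row:
  (18 - 23.0828)·v_x + (6)·v_y = 0, i.e. (-5.0828)·v_x + (6)·v_y = 0,
  so v ∝ (b, λ_1 - a) = (6, 5.0828) = u.
  ||u|| = √((6)² + (5.0828)²) = √(61.8345) ≈ 7.8635,
  v_1 = u/||u|| ≈ (0.763, 0.6464) (||v_1|| = 1).

λ_1 = 23.0828,  λ_2 = 10.9172;  v_1 ≈ (0.763, 0.6464)


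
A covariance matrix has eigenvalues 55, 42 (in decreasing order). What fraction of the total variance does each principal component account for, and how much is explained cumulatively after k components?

Step 1 — total variance = trace(Sigma) = Σ λ_i = 55 + 42 = 97.

Step 2 — fraction explained by component i = λ_i / Σ λ:
  PC1: 55/97 = 0.567
  PC2: 42/97 = 0.433

Step 3 — cumulative fraction after k components = (λ_1 + ... + λ_k) / Σ λ:
  k = 1: 55/97 = 0.567
  k = 2: (55 + 42)/97 = 97/97 = 1

Summary (fraction, with percent):

explained: PC1 0.567 (56.7%), PC2 0.433 (43.3%);  cumulative: 0.567, 1


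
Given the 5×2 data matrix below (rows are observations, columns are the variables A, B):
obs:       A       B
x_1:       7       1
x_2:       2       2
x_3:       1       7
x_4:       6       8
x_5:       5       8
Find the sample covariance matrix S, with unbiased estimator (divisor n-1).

Step 1 — column means:
  mean(A) = (7 + 2 + 1 + 6 + 5) / 5 = 21/5 = 4.2
  mean(B) = (1 + 2 + 7 + 8 + 8) / 5 = 26/5 = 5.2

Step 2 — sample covariance S[i,j] = (1/(n-1)) · Σ_k (x_{k,i} - mean_i) · (x_{k,j} - mean_j), with n-1 = 4.
  S[A,A] = ((2.8)·(2.8) + (-2.2)·(-2.2) + (-3.2)·(-3.2) + (1.8)·(1.8) + (0.8)·(0.8)) / 4 = 26.8/4 = 6.7
  S[A,B] = ((2.8)·(-4.2) + (-2.2)·(-3.2) + (-3.2)·(1.8) + (1.8)·(2.8) + (0.8)·(2.8)) / 4 = -3.2/4 = -0.8
  S[B,B] = ((-4.2)·(-4.2) + (-3.2)·(-3.2) + (1.8)·(1.8) + (2.8)·(2.8) + (2.8)·(2.8)) / 4 = 46.8/4 = 11.7

S is symmetric (S[j,i] = S[i,j]). Assembling:

S = [[6.7, -0.8],
 [-0.8, 11.7]]


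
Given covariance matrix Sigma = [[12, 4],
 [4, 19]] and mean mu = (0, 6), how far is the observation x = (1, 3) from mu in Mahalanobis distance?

Step 1 — centre the observation: (x - mu) = (1, -3).

Step 2 — invert Sigma. det(Sigma) = 12·19 - (4)² = 212.
  Sigma^{-1} = (1/det) · [[d, -b], [-b, a]] = [[0.0896, -0.0189],
 [-0.0189, 0.0566]].

Step 3 — form the quadratic (x - mu)^T · Sigma^{-1} · (x - mu):
  Sigma^{-1} · (x - mu) = (0.1462, -0.1887).
  (x - mu)^T · [Sigma^{-1} · (x - mu)] = (1)·(0.1462) + (-3)·(-0.1887) = 0.7123.

Step 4 — take square root: d = √(0.7123) ≈ 0.844.

d(x, mu) = √(0.7123) ≈ 0.844


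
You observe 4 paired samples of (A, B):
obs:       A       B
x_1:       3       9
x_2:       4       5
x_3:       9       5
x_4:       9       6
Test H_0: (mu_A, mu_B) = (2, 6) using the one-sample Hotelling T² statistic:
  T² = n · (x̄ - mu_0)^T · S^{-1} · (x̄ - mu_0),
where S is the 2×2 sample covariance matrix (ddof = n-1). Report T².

Step 1 — sample mean vector:
  mean(A) = (3 + 4 + 9 + 9) / 4 = 25/4 = 6.25
  mean(B) = (9 + 5 + 5 + 6) / 4 = 25/4 = 6.25
  x̄ = (6.25, 6.25),  deviation x̄ - mu_0 = (6.25, 6.25) - (2, 6) = (4.25, 0.25).

Step 2 — sample covariance matrix, S[i,j] = (1/(n-1)) · Σ_k (x_{k,i} - mean_i) · (x_{k,j} - mean_j), divisor n-1 = 3:
  S[A,A] = ((-3.25)·(-3.25) + (-2.25)·(-2.25) + (2.75)·(2.75) + (2.75)·(2.75)) / 3 = 30.75/3 = 10.25
  S[A,B] = ((-3.25)·(2.75) + (-2.25)·(-1.25) + (2.75)·(-1.25) + (2.75)·(-0.25)) / 3 = -10.25/3 = -3.4167
  S[B,B] = ((2.75)·(2.75) + (-1.25)·(-1.25) + (-1.25)·(-1.25) + (-0.25)·(-0.25)) / 3 = 10.75/3 = 3.5833
  S = [[10.25, -3.4167],
 [-3.4167, 3.5833]].

Step 3 — invert S. det(S) = 10.25·3.5833 - (-3.4167)² = 25.0556.
  S^{-1} = (1/det) · [[d, -b], [-b, a]] = [[0.143, 0.1364],
 [0.1364, 0.4091]].

Step 4 — quadratic form (x̄ - mu_0)^T · S^{-1} · (x̄ - mu_0):
  S^{-1} · (x̄ - mu_0) = (0.6419, 0.6818),
  (x̄ - mu_0)^T · [...] = (4.25)·(0.6419) + (0.25)·(0.6818) = 2.8986.

Step 5 — scale by n: T² = 4 · 2.8986 = 11.5942.

T² ≈ 11.5942


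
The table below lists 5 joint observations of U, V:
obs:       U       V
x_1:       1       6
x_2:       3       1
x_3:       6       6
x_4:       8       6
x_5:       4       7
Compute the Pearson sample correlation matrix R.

Step 1 — column means:
  mean(U) = (1 + 3 + 6 + 8 + 4) / 5 = 22/5 = 4.4
  mean(V) = (6 + 1 + 6 + 6 + 7) / 5 = 26/5 = 5.2

Step 2 — sample variances and covariances s[i,j] = (1/(n-1)) · Σ_k (x_{k,i} - mean_i) · (x_{k,j} - mean_j), with n-1 = 4:
  s[U,U] = ((-3.4)·(-3.4) + (-1.4)·(-1.4) + (1.6)·(1.6) + (3.6)·(3.6) + (-0.4)·(-0.4)) / 4 = 29.2/4 = 7.3
  s[U,V] = ((-3.4)·(0.8) + (-1.4)·(-4.2) + (1.6)·(0.8) + (3.6)·(0.8) + (-0.4)·(1.8)) / 4 = 6.6/4 = 1.65
  s[V,V] = ((0.8)·(0.8) + (-4.2)·(-4.2) + (0.8)·(0.8) + (0.8)·(0.8) + (1.8)·(1.8)) / 4 = 22.8/4 = 5.7
  Sample standard deviations s_i = √(s[i,i]):
  s(U) = √(7.3) = 2.7019
  s(V) = √(5.7) = 2.3875

Step 3 — r_{ij} = s_{ij} / (s_i · s_j):
  r[U,U] = 1 (diagonal).
  r[U,V] = 1.65 / (2.7019 · 2.3875) = 1.65 / 6.4506 = 0.2558
  r[V,V] = 1 (diagonal).

R is symmetric with unit diagonal. Assembling:

R = [[1, 0.2558],
 [0.2558, 1]]


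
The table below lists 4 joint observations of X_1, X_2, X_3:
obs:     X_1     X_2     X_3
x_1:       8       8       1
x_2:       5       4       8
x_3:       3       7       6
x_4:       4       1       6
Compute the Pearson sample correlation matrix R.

Step 1 — column means:
  mean(X_1) = (8 + 5 + 3 + 4) / 4 = 20/4 = 5
  mean(X_2) = (8 + 4 + 7 + 1) / 4 = 20/4 = 5
  mean(X_3) = (1 + 8 + 6 + 6) / 4 = 21/4 = 5.25

Step 2 — sample variances and covariances s[i,j] = (1/(n-1)) · Σ_k (x_{k,i} - mean_i) · (x_{k,j} - mean_j), with n-1 = 3:
  s[X_1,X_1] = ((3)·(3) + (0)·(0) + (-2)·(-2) + (-1)·(-1)) / 3 = 14/3 = 4.6667
  s[X_1,X_2] = ((3)·(3) + (0)·(-1) + (-2)·(2) + (-1)·(-4)) / 3 = 9/3 = 3
  s[X_1,X_3] = ((3)·(-4.25) + (0)·(2.75) + (-2)·(0.75) + (-1)·(0.75)) / 3 = -15/3 = -5
  s[X_2,X_2] = ((3)·(3) + (-1)·(-1) + (2)·(2) + (-4)·(-4)) / 3 = 30/3 = 10
  s[X_2,X_3] = ((3)·(-4.25) + (-1)·(2.75) + (2)·(0.75) + (-4)·(0.75)) / 3 = -17/3 = -5.6667
  s[X_3,X_3] = ((-4.25)·(-4.25) + (2.75)·(2.75) + (0.75)·(0.75) + (0.75)·(0.75)) / 3 = 26.75/3 = 8.9167
  Sample standard deviations s_i = √(s[i,i]):
  s(X_1) = √(4.6667) = 2.1602
  s(X_2) = √(10) = 3.1623
  s(X_3) = √(8.9167) = 2.9861

Step 3 — r_{ij} = s_{ij} / (s_i · s_j):
  r[X_1,X_1] = 1 (diagonal).
  r[X_1,X_2] = 3 / (2.1602 · 3.1623) = 3 / 6.8313 = 0.4392
  r[X_1,X_3] = -5 / (2.1602 · 2.9861) = -5 / 6.4507 = -0.7751
  r[X_2,X_2] = 1 (diagonal).
  r[X_2,X_3] = -5.6667 / (3.1623 · 2.9861) = -5.6667 / 9.4428 = -0.6001
  r[X_3,X_3] = 1 (diagonal).

R is symmetric with unit diagonal. Assembling:

R = [[1, 0.4392, -0.7751],
 [0.4392, 1, -0.6001],
 [-0.7751, -0.6001, 1]]


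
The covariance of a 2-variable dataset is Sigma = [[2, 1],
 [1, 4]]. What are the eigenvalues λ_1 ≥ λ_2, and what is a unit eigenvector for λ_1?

Step 1 — characteristic polynomial of 2×2 Sigma:
  det(Sigma - λI) = λ² - trace · λ + det = 0.
  trace = 2 + 4 = 6, det = 2·4 - (1)² = 7.
Step 2 — discriminant:
  Δ = trace² - 4·det = 36 - 28 = 8.
Step 3 — eigenvalues:
  λ = (trace ± √Δ)/2 = (6 ± 2.8284)/2,
  λ_1 = 4.4142,  λ_2 = 1.5858.

Step 4 — unit eigenvector for λ_1: solve (Sigma - λ_1 I)v = 0. First row:
  (2 - 4.4142)·v_x + (1)·v_y = 0, i.e. (-2.4142)·v_x + (1)·v_y = 0,
  so v ∝ (b, λ_1 - a) = (1, 2.4142) = u.
  ||u|| = √((1)² + (2.4142)²) = √(6.8284) ≈ 2.6131,
  v_1 = u/||u|| ≈ (0.3827, 0.9239) (||v_1|| = 1).

λ_1 = 4.4142,  λ_2 = 1.5858;  v_1 ≈ (0.3827, 0.9239)


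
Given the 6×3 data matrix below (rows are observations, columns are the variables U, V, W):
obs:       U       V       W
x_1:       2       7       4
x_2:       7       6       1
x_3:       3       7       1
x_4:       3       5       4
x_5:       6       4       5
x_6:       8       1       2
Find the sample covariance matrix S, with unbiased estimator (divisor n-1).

Step 1 — column means:
  mean(U) = (2 + 7 + 3 + 3 + 6 + 8) / 6 = 29/6 = 4.8333
  mean(V) = (7 + 6 + 7 + 5 + 4 + 1) / 6 = 30/6 = 5
  mean(W) = (4 + 1 + 1 + 4 + 5 + 2) / 6 = 17/6 = 2.8333

Step 2 — sample covariance S[i,j] = (1/(n-1)) · Σ_k (x_{k,i} - mean_i) · (x_{k,j} - mean_j), with n-1 = 5.
  S[U,U] = ((-2.8333)·(-2.8333) + (2.1667)·(2.1667) + (-1.8333)·(-1.8333) + (-1.8333)·(-1.8333) + (1.1667)·(1.1667) + (3.1667)·(3.1667)) / 5 = 30.8333/5 = 6.1667
  S[U,V] = ((-2.8333)·(2) + (2.1667)·(1) + (-1.8333)·(2) + (-1.8333)·(0) + (1.1667)·(-1) + (3.1667)·(-4)) / 5 = -21/5 = -4.2
  S[U,W] = ((-2.8333)·(1.1667) + (2.1667)·(-1.8333) + (-1.8333)·(-1.8333) + (-1.8333)·(1.1667) + (1.1667)·(2.1667) + (3.1667)·(-0.8333)) / 5 = -6.1667/5 = -1.2333
  S[V,V] = ((2)·(2) + (1)·(1) + (2)·(2) + (0)·(0) + (-1)·(-1) + (-4)·(-4)) / 5 = 26/5 = 5.2
  S[V,W] = ((2)·(1.1667) + (1)·(-1.8333) + (2)·(-1.8333) + (0)·(1.1667) + (-1)·(2.1667) + (-4)·(-0.8333)) / 5 = -2/5 = -0.4
  S[W,W] = ((1.1667)·(1.1667) + (-1.8333)·(-1.8333) + (-1.8333)·(-1.8333) + (1.1667)·(1.1667) + (2.1667)·(2.1667) + (-0.8333)·(-0.8333)) / 5 = 14.8333/5 = 2.9667

S is symmetric (S[j,i] = S[i,j]). Assembling:

S = [[6.1667, -4.2, -1.2333],
 [-4.2, 5.2, -0.4],
 [-1.2333, -0.4, 2.9667]]


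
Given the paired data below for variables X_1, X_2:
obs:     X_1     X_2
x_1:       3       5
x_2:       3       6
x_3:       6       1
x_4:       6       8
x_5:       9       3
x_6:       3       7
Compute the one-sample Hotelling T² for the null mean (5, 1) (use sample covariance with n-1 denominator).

Step 1 — sample mean vector:
  mean(X_1) = (3 + 3 + 6 + 6 + 9 + 3) / 6 = 30/6 = 5
  mean(X_2) = (5 + 6 + 1 + 8 + 3 + 7) / 6 = 30/6 = 5
  x̄ = (5, 5),  deviation x̄ - mu_0 = (5, 5) - (5, 1) = (0, 4).

Step 2 — sample covariance matrix, S[i,j] = (1/(n-1)) · Σ_k (x_{k,i} - mean_i) · (x_{k,j} - mean_j), divisor n-1 = 5:
  S[X_1,X_1] = ((-2)·(-2) + (-2)·(-2) + (1)·(1) + (1)·(1) + (4)·(4) + (-2)·(-2)) / 5 = 30/5 = 6
  S[X_1,X_2] = ((-2)·(0) + (-2)·(1) + (1)·(-4) + (1)·(3) + (4)·(-2) + (-2)·(2)) / 5 = -15/5 = -3
  S[X_2,X_2] = ((0)·(0) + (1)·(1) + (-4)·(-4) + (3)·(3) + (-2)·(-2) + (2)·(2)) / 5 = 34/5 = 6.8
  S = [[6, -3],
 [-3, 6.8]].

Step 3 — invert S. det(S) = 6·6.8 - (-3)² = 31.8.
  S^{-1} = (1/det) · [[d, -b], [-b, a]] = [[0.2138, 0.0943],
 [0.0943, 0.1887]].

Step 4 — quadratic form (x̄ - mu_0)^T · S^{-1} · (x̄ - mu_0):
  S^{-1} · (x̄ - mu_0) = (0.3774, 0.7547),
  (x̄ - mu_0)^T · [...] = (0)·(0.3774) + (4)·(0.7547) = 3.0189.

Step 5 — scale by n: T² = 6 · 3.0189 = 18.1132.

T² ≈ 18.1132


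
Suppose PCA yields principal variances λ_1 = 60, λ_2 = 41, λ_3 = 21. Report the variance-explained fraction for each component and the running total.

Step 1 — total variance = trace(Sigma) = Σ λ_i = 60 + 41 + 21 = 122.

Step 2 — fraction explained by component i = λ_i / Σ λ:
  PC1: 60/122 = 0.4918
  PC2: 41/122 = 0.3361
  PC3: 21/122 = 0.1721

Step 3 — cumulative fraction after k components = (λ_1 + ... + λ_k) / Σ λ:
  k = 1: 60/122 = 0.4918
  k = 2: (60 + 41)/122 = 101/122 = 0.8279
  k = 3: (60 + 41 + 21)/122 = 122/122 = 1

Summary (fraction, with percent):

explained: PC1 0.4918 (49.18%), PC2 0.3361 (33.61%), PC3 0.1721 (17.21%);  cumulative: 0.4918, 0.8279, 1


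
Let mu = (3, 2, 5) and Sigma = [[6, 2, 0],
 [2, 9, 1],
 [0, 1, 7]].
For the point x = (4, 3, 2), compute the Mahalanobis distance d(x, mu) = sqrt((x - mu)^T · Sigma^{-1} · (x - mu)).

Step 1 — centre the observation: (x - mu) = (1, 1, -3).

Step 2 — invert Sigma (cofactor / det for 3×3, or solve directly):
  Sigma^{-1} = [[0.1802, -0.0407, 0.0058],
 [-0.0407, 0.1221, -0.0174],
 [0.0058, -0.0174, 0.1453]].

Step 3 — form the quadratic (x - mu)^T · Sigma^{-1} · (x - mu):
  Sigma^{-1} · (x - mu) = (0.1221, 0.1337, -0.4477).
  (x - mu)^T · [Sigma^{-1} · (x - mu)] = (1)·(0.1221) + (1)·(0.1337) + (-3)·(-0.4477) = 1.5988.

Step 4 — take square root: d = √(1.5988) ≈ 1.2645.

d(x, mu) = √(1.5988) ≈ 1.2645


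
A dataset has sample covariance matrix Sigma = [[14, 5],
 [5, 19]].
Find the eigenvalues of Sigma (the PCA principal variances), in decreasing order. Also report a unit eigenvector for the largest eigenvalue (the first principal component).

Step 1 — characteristic polynomial of 2×2 Sigma:
  det(Sigma - λI) = λ² - trace · λ + det = 0.
  trace = 14 + 19 = 33, det = 14·19 - (5)² = 241.
Step 2 — discriminant:
  Δ = trace² - 4·det = 1089 - 964 = 125.
Step 3 — eigenvalues:
  λ = (trace ± √Δ)/2 = (33 ± 11.1803)/2,
  λ_1 = 22.0902,  λ_2 = 10.9098.

Step 4 — unit eigenvector for λ_1: solve (Sigma - λ_1 I)v = 0. First row:
  (14 - 22.0902)·v_x + (5)·v_y = 0, i.e. (-8.0902)·v_x + (5)·v_y = 0,
  so v ∝ (b, λ_1 - a) = (5, 8.0902) = u.
  ||u|| = √((5)² + (8.0902)²) = √(90.4508) ≈ 9.5106,
  v_1 = u/||u|| ≈ (0.5257, 0.8507) (||v_1|| = 1).

λ_1 = 22.0902,  λ_2 = 10.9098;  v_1 ≈ (0.5257, 0.8507)


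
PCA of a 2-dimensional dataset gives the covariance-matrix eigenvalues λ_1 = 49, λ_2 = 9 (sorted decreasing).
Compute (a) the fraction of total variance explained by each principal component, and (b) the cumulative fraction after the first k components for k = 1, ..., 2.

Step 1 — total variance = trace(Sigma) = Σ λ_i = 49 + 9 = 58.

Step 2 — fraction explained by component i = λ_i / Σ λ:
  PC1: 49/58 = 0.8448
  PC2: 9/58 = 0.1552

Step 3 — cumulative fraction after k components = (λ_1 + ... + λ_k) / Σ λ:
  k = 1: 49/58 = 0.8448
  k = 2: (49 + 9)/58 = 58/58 = 1

Summary (fraction, with percent):

explained: PC1 0.8448 (84.48%), PC2 0.1552 (15.52%);  cumulative: 0.8448, 1


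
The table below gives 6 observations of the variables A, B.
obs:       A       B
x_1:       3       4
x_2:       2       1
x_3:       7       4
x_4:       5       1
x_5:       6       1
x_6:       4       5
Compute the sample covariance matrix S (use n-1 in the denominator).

Step 1 — column means:
  mean(A) = (3 + 2 + 7 + 5 + 6 + 4) / 6 = 27/6 = 4.5
  mean(B) = (4 + 1 + 4 + 1 + 1 + 5) / 6 = 16/6 = 2.6667

Step 2 — sample covariance S[i,j] = (1/(n-1)) · Σ_k (x_{k,i} - mean_i) · (x_{k,j} - mean_j), with n-1 = 5.
  S[A,A] = ((-1.5)·(-1.5) + (-2.5)·(-2.5) + (2.5)·(2.5) + (0.5)·(0.5) + (1.5)·(1.5) + (-0.5)·(-0.5)) / 5 = 17.5/5 = 3.5
  S[A,B] = ((-1.5)·(1.3333) + (-2.5)·(-1.6667) + (2.5)·(1.3333) + (0.5)·(-1.6667) + (1.5)·(-1.6667) + (-0.5)·(2.3333)) / 5 = 1/5 = 0.2
  S[B,B] = ((1.3333)·(1.3333) + (-1.6667)·(-1.6667) + (1.3333)·(1.3333) + (-1.6667)·(-1.6667) + (-1.6667)·(-1.6667) + (2.3333)·(2.3333)) / 5 = 17.3333/5 = 3.4667

S is symmetric (S[j,i] = S[i,j]). Assembling:

S = [[3.5, 0.2],
 [0.2, 3.4667]]


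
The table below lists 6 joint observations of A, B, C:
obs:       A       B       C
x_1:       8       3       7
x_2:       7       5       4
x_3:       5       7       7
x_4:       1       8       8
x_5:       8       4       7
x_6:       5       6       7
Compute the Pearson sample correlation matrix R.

Step 1 — column means:
  mean(A) = (8 + 7 + 5 + 1 + 8 + 5) / 6 = 34/6 = 5.6667
  mean(B) = (3 + 5 + 7 + 8 + 4 + 6) / 6 = 33/6 = 5.5
  mean(C) = (7 + 4 + 7 + 8 + 7 + 7) / 6 = 40/6 = 6.6667

Step 2 — sample variances and covariances s[i,j] = (1/(n-1)) · Σ_k (x_{k,i} - mean_i) · (x_{k,j} - mean_j), with n-1 = 5:
  s[A,A] = ((2.3333)·(2.3333) + (1.3333)·(1.3333) + (-0.6667)·(-0.6667) + (-4.6667)·(-4.6667) + (2.3333)·(2.3333) + (-0.6667)·(-0.6667)) / 5 = 35.3333/5 = 7.0667
  s[A,B] = ((2.3333)·(-2.5) + (1.3333)·(-0.5) + (-0.6667)·(1.5) + (-4.6667)·(2.5) + (2.3333)·(-1.5) + (-0.6667)·(0.5)) / 5 = -23/5 = -4.6
  s[A,C] = ((2.3333)·(0.3333) + (1.3333)·(-2.6667) + (-0.6667)·(0.3333) + (-4.6667)·(1.3333) + (2.3333)·(0.3333) + (-0.6667)·(0.3333)) / 5 = -8.6667/5 = -1.7333
  s[B,B] = ((-2.5)·(-2.5) + (-0.5)·(-0.5) + (1.5)·(1.5) + (2.5)·(2.5) + (-1.5)·(-1.5) + (0.5)·(0.5)) / 5 = 17.5/5 = 3.5
  s[B,C] = ((-2.5)·(0.3333) + (-0.5)·(-2.6667) + (1.5)·(0.3333) + (2.5)·(1.3333) + (-1.5)·(0.3333) + (0.5)·(0.3333)) / 5 = 4/5 = 0.8
  s[C,C] = ((0.3333)·(0.3333) + (-2.6667)·(-2.6667) + (0.3333)·(0.3333) + (1.3333)·(1.3333) + (0.3333)·(0.3333) + (0.3333)·(0.3333)) / 5 = 9.3333/5 = 1.8667
  Sample standard deviations s_i = √(s[i,i]):
  s(A) = √(7.0667) = 2.6583
  s(B) = √(3.5) = 1.8708
  s(C) = √(1.8667) = 1.3663

Step 3 — r_{ij} = s_{ij} / (s_i · s_j):
  r[A,A] = 1 (diagonal).
  r[A,B] = -4.6 / (2.6583 · 1.8708) = -4.6 / 4.9733 = -0.9249
  r[A,C] = -1.7333 / (2.6583 · 1.3663) = -1.7333 / 3.632 = -0.4772
  r[B,B] = 1 (diagonal).
  r[B,C] = 0.8 / (1.8708 · 1.3663) = 0.8 / 2.556 = 0.313
  r[C,C] = 1 (diagonal).

R is symmetric with unit diagonal. Assembling:

R = [[1, -0.9249, -0.4772],
 [-0.9249, 1, 0.313],
 [-0.4772, 0.313, 1]]


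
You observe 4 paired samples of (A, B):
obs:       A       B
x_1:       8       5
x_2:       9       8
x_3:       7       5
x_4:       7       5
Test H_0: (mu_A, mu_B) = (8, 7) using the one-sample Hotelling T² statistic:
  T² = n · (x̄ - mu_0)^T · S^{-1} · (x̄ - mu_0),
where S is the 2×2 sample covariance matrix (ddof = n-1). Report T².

Step 1 — sample mean vector:
  mean(A) = (8 + 9 + 7 + 7) / 4 = 31/4 = 7.75
  mean(B) = (5 + 8 + 5 + 5) / 4 = 23/4 = 5.75
  x̄ = (7.75, 5.75),  deviation x̄ - mu_0 = (7.75, 5.75) - (8, 7) = (-0.25, -1.25).

Step 2 — sample covariance matrix, S[i,j] = (1/(n-1)) · Σ_k (x_{k,i} - mean_i) · (x_{k,j} - mean_j), divisor n-1 = 3:
  S[A,A] = ((0.25)·(0.25) + (1.25)·(1.25) + (-0.75)·(-0.75) + (-0.75)·(-0.75)) / 3 = 2.75/3 = 0.9167
  S[A,B] = ((0.25)·(-0.75) + (1.25)·(2.25) + (-0.75)·(-0.75) + (-0.75)·(-0.75)) / 3 = 3.75/3 = 1.25
  S[B,B] = ((-0.75)·(-0.75) + (2.25)·(2.25) + (-0.75)·(-0.75) + (-0.75)·(-0.75)) / 3 = 6.75/3 = 2.25
  S = [[0.9167, 1.25],
 [1.25, 2.25]].

Step 3 — invert S. det(S) = 0.9167·2.25 - (1.25)² = 0.5.
  S^{-1} = (1/det) · [[d, -b], [-b, a]] = [[4.5, -2.5],
 [-2.5, 1.8333]].

Step 4 — quadratic form (x̄ - mu_0)^T · S^{-1} · (x̄ - mu_0):
  S^{-1} · (x̄ - mu_0) = (2, -1.6667),
  (x̄ - mu_0)^T · [...] = (-0.25)·(2) + (-1.25)·(-1.6667) = 1.5833.

Step 5 — scale by n: T² = 4 · 1.5833 = 6.3333.

T² ≈ 6.3333


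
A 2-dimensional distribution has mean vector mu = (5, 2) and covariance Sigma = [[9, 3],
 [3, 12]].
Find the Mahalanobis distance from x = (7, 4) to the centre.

Step 1 — centre the observation: (x - mu) = (2, 2).

Step 2 — invert Sigma. det(Sigma) = 9·12 - (3)² = 99.
  Sigma^{-1} = (1/det) · [[d, -b], [-b, a]] = [[0.1212, -0.0303],
 [-0.0303, 0.0909]].

Step 3 — form the quadratic (x - mu)^T · Sigma^{-1} · (x - mu):
  Sigma^{-1} · (x - mu) = (0.1818, 0.1212).
  (x - mu)^T · [Sigma^{-1} · (x - mu)] = (2)·(0.1818) + (2)·(0.1212) = 0.6061.

Step 4 — take square root: d = √(0.6061) ≈ 0.7785.

d(x, mu) = √(0.6061) ≈ 0.7785


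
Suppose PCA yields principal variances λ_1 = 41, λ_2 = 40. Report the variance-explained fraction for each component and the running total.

Step 1 — total variance = trace(Sigma) = Σ λ_i = 41 + 40 = 81.

Step 2 — fraction explained by component i = λ_i / Σ λ:
  PC1: 41/81 = 0.5062
  PC2: 40/81 = 0.4938

Step 3 — cumulative fraction after k components = (λ_1 + ... + λ_k) / Σ λ:
  k = 1: 41/81 = 0.5062
  k = 2: (41 + 40)/81 = 81/81 = 1

Summary (fraction, with percent):

explained: PC1 0.5062 (50.62%), PC2 0.4938 (49.38%);  cumulative: 0.5062, 1


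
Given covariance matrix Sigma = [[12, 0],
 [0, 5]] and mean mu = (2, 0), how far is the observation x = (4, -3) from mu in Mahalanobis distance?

Step 1 — centre the observation: (x - mu) = (2, -3).

Step 2 — invert Sigma. det(Sigma) = 12·5 - (0)² = 60.
  Sigma^{-1} = (1/det) · [[d, -b], [-b, a]] = [[0.0833, 0],
 [0, 0.2]].

Step 3 — form the quadratic (x - mu)^T · Sigma^{-1} · (x - mu):
  Sigma^{-1} · (x - mu) = (0.1667, -0.6).
  (x - mu)^T · [Sigma^{-1} · (x - mu)] = (2)·(0.1667) + (-3)·(-0.6) = 2.1333.

Step 4 — take square root: d = √(2.1333) ≈ 1.4606.

d(x, mu) = √(2.1333) ≈ 1.4606


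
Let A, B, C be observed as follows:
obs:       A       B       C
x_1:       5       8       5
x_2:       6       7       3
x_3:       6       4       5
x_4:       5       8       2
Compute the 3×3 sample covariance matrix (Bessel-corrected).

Step 1 — column means:
  mean(A) = (5 + 6 + 6 + 5) / 4 = 22/4 = 5.5
  mean(B) = (8 + 7 + 4 + 8) / 4 = 27/4 = 6.75
  mean(C) = (5 + 3 + 5 + 2) / 4 = 15/4 = 3.75

Step 2 — sample covariance S[i,j] = (1/(n-1)) · Σ_k (x_{k,i} - mean_i) · (x_{k,j} - mean_j), with n-1 = 3.
  S[A,A] = ((-0.5)·(-0.5) + (0.5)·(0.5) + (0.5)·(0.5) + (-0.5)·(-0.5)) / 3 = 1/3 = 0.3333
  S[A,B] = ((-0.5)·(1.25) + (0.5)·(0.25) + (0.5)·(-2.75) + (-0.5)·(1.25)) / 3 = -2.5/3 = -0.8333
  S[A,C] = ((-0.5)·(1.25) + (0.5)·(-0.75) + (0.5)·(1.25) + (-0.5)·(-1.75)) / 3 = 0.5/3 = 0.1667
  S[B,B] = ((1.25)·(1.25) + (0.25)·(0.25) + (-2.75)·(-2.75) + (1.25)·(1.25)) / 3 = 10.75/3 = 3.5833
  S[B,C] = ((1.25)·(1.25) + (0.25)·(-0.75) + (-2.75)·(1.25) + (1.25)·(-1.75)) / 3 = -4.25/3 = -1.4167
  S[C,C] = ((1.25)·(1.25) + (-0.75)·(-0.75) + (1.25)·(1.25) + (-1.75)·(-1.75)) / 3 = 6.75/3 = 2.25

S is symmetric (S[j,i] = S[i,j]). Assembling:

S = [[0.3333, -0.8333, 0.1667],
 [-0.8333, 3.5833, -1.4167],
 [0.1667, -1.4167, 2.25]]


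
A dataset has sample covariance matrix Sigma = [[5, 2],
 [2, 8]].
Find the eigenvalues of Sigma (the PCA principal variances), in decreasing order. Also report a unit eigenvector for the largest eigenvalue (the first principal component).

Step 1 — characteristic polynomial of 2×2 Sigma:
  det(Sigma - λI) = λ² - trace · λ + det = 0.
  trace = 5 + 8 = 13, det = 5·8 - (2)² = 36.
Step 2 — discriminant:
  Δ = trace² - 4·det = 169 - 144 = 25.
Step 3 — eigenvalues:
  λ = (trace ± √Δ)/2 = (13 ± 5)/2,
  λ_1 = 9,  λ_2 = 4.

Step 4 — unit eigenvector for λ_1: solve (Sigma - λ_1 I)v = 0. First row:
  (5 - 9)·v_x + (2)·v_y = 0, i.e. (-4)·v_x + (2)·v_y = 0,
  so v ∝ (b, λ_1 - a) = (2, 4) = u.
  ||u|| = √((2)² + (4)²) = √(20) ≈ 4.4721,
  v_1 = u/||u|| ≈ (0.4472, 0.8944) (||v_1|| = 1).

λ_1 = 9,  λ_2 = 4;  v_1 ≈ (0.4472, 0.8944)


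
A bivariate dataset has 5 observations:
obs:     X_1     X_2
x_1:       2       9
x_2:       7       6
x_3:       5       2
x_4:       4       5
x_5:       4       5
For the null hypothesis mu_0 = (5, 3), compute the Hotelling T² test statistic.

Step 1 — sample mean vector:
  mean(X_1) = (2 + 7 + 5 + 4 + 4) / 5 = 22/5 = 4.4
  mean(X_2) = (9 + 6 + 2 + 5 + 5) / 5 = 27/5 = 5.4
  x̄ = (4.4, 5.4),  deviation x̄ - mu_0 = (4.4, 5.4) - (5, 3) = (-0.6, 2.4).

Step 2 — sample covariance matrix, S[i,j] = (1/(n-1)) · Σ_k (x_{k,i} - mean_i) · (x_{k,j} - mean_j), divisor n-1 = 4:
  S[X_1,X_1] = ((-2.4)·(-2.4) + (2.6)·(2.6) + (0.6)·(0.6) + (-0.4)·(-0.4) + (-0.4)·(-0.4)) / 4 = 13.2/4 = 3.3
  S[X_1,X_2] = ((-2.4)·(3.6) + (2.6)·(0.6) + (0.6)·(-3.4) + (-0.4)·(-0.4) + (-0.4)·(-0.4)) / 4 = -8.8/4 = -2.2
  S[X_2,X_2] = ((3.6)·(3.6) + (0.6)·(0.6) + (-3.4)·(-3.4) + (-0.4)·(-0.4) + (-0.4)·(-0.4)) / 4 = 25.2/4 = 6.3
  S = [[3.3, -2.2],
 [-2.2, 6.3]].

Step 3 — invert S. det(S) = 3.3·6.3 - (-2.2)² = 15.95.
  S^{-1} = (1/det) · [[d, -b], [-b, a]] = [[0.395, 0.1379],
 [0.1379, 0.2069]].

Step 4 — quadratic form (x̄ - mu_0)^T · S^{-1} · (x̄ - mu_0):
  S^{-1} · (x̄ - mu_0) = (0.094, 0.4138),
  (x̄ - mu_0)^T · [...] = (-0.6)·(0.094) + (2.4)·(0.4138) = 0.9367.

Step 5 — scale by n: T² = 5 · 0.9367 = 4.6834.

T² ≈ 4.6834


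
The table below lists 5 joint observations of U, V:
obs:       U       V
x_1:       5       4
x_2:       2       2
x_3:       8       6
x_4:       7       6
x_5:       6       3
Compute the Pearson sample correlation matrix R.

Step 1 — column means:
  mean(U) = (5 + 2 + 8 + 7 + 6) / 5 = 28/5 = 5.6
  mean(V) = (4 + 2 + 6 + 6 + 3) / 5 = 21/5 = 4.2

Step 2 — sample variances and covariances s[i,j] = (1/(n-1)) · Σ_k (x_{k,i} - mean_i) · (x_{k,j} - mean_j), with n-1 = 4:
  s[U,U] = ((-0.6)·(-0.6) + (-3.6)·(-3.6) + (2.4)·(2.4) + (1.4)·(1.4) + (0.4)·(0.4)) / 4 = 21.2/4 = 5.3
  s[U,V] = ((-0.6)·(-0.2) + (-3.6)·(-2.2) + (2.4)·(1.8) + (1.4)·(1.8) + (0.4)·(-1.2)) / 4 = 14.4/4 = 3.6
  s[V,V] = ((-0.2)·(-0.2) + (-2.2)·(-2.2) + (1.8)·(1.8) + (1.8)·(1.8) + (-1.2)·(-1.2)) / 4 = 12.8/4 = 3.2
  Sample standard deviations s_i = √(s[i,i]):
  s(U) = √(5.3) = 2.3022
  s(V) = √(3.2) = 1.7889

Step 3 — r_{ij} = s_{ij} / (s_i · s_j):
  r[U,U] = 1 (diagonal).
  r[U,V] = 3.6 / (2.3022 · 1.7889) = 3.6 / 4.1183 = 0.8742
  r[V,V] = 1 (diagonal).

R is symmetric with unit diagonal. Assembling:

R = [[1, 0.8742],
 [0.8742, 1]]


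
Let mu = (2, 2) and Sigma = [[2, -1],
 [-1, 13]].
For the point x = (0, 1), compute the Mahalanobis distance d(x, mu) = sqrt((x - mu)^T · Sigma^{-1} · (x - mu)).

Step 1 — centre the observation: (x - mu) = (-2, -1).

Step 2 — invert Sigma. det(Sigma) = 2·13 - (-1)² = 25.
  Sigma^{-1} = (1/det) · [[d, -b], [-b, a]] = [[0.52, 0.04],
 [0.04, 0.08]].

Step 3 — form the quadratic (x - mu)^T · Sigma^{-1} · (x - mu):
  Sigma^{-1} · (x - mu) = (-1.08, -0.16).
  (x - mu)^T · [Sigma^{-1} · (x - mu)] = (-2)·(-1.08) + (-1)·(-0.16) = 2.32.

Step 4 — take square root: d = √(2.32) ≈ 1.5232.

d(x, mu) = √(2.32) ≈ 1.5232


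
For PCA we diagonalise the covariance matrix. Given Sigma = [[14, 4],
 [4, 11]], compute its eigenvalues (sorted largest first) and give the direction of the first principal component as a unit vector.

Step 1 — characteristic polynomial of 2×2 Sigma:
  det(Sigma - λI) = λ² - trace · λ + det = 0.
  trace = 14 + 11 = 25, det = 14·11 - (4)² = 138.
Step 2 — discriminant:
  Δ = trace² - 4·det = 625 - 552 = 73.
Step 3 — eigenvalues:
  λ = (trace ± √Δ)/2 = (25 ± 8.544)/2,
  λ_1 = 16.772,  λ_2 = 8.228.

Step 4 — unit eigenvector for λ_1: solve (Sigma - λ_1 I)v = 0. First row:
  (14 - 16.772)·v_x + (4)·v_y = 0, i.e. (-2.772)·v_x + (4)·v_y = 0,
  so v ∝ (b, λ_1 - a) = (4, 2.772) = u.
  ||u|| = √((4)² + (2.772)²) = √(23.684) ≈ 4.8666,
  v_1 = u/||u|| ≈ (0.8219, 0.5696) (||v_1|| = 1).

λ_1 = 16.772,  λ_2 = 8.228;  v_1 ≈ (0.8219, 0.5696)


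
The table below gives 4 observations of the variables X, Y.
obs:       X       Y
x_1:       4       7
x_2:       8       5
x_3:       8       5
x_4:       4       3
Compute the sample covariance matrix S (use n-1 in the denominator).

Step 1 — column means:
  mean(X) = (4 + 8 + 8 + 4) / 4 = 24/4 = 6
  mean(Y) = (7 + 5 + 5 + 3) / 4 = 20/4 = 5

Step 2 — sample covariance S[i,j] = (1/(n-1)) · Σ_k (x_{k,i} - mean_i) · (x_{k,j} - mean_j), with n-1 = 3.
  S[X,X] = ((-2)·(-2) + (2)·(2) + (2)·(2) + (-2)·(-2)) / 3 = 16/3 = 5.3333
  S[X,Y] = ((-2)·(2) + (2)·(0) + (2)·(0) + (-2)·(-2)) / 3 = 0/3 = 0
  S[Y,Y] = ((2)·(2) + (0)·(0) + (0)·(0) + (-2)·(-2)) / 3 = 8/3 = 2.6667

S is symmetric (S[j,i] = S[i,j]). Assembling:

S = [[5.3333, 0],
 [0, 2.6667]]


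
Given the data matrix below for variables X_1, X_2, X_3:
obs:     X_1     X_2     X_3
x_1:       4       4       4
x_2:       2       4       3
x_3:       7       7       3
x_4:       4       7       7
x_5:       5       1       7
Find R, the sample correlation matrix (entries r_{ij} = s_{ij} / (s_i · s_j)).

Step 1 — column means:
  mean(X_1) = (4 + 2 + 7 + 4 + 5) / 5 = 22/5 = 4.4
  mean(X_2) = (4 + 4 + 7 + 7 + 1) / 5 = 23/5 = 4.6
  mean(X_3) = (4 + 3 + 3 + 7 + 7) / 5 = 24/5 = 4.8

Step 2 — sample variances and covariances s[i,j] = (1/(n-1)) · Σ_k (x_{k,i} - mean_i) · (x_{k,j} - mean_j), with n-1 = 4:
  s[X_1,X_1] = ((-0.4)·(-0.4) + (-2.4)·(-2.4) + (2.6)·(2.6) + (-0.4)·(-0.4) + (0.6)·(0.6)) / 4 = 13.2/4 = 3.3
  s[X_1,X_2] = ((-0.4)·(-0.6) + (-2.4)·(-0.6) + (2.6)·(2.4) + (-0.4)·(2.4) + (0.6)·(-3.6)) / 4 = 4.8/4 = 1.2
  s[X_1,X_3] = ((-0.4)·(-0.8) + (-2.4)·(-1.8) + (2.6)·(-1.8) + (-0.4)·(2.2) + (0.6)·(2.2)) / 4 = 0.4/4 = 0.1
  s[X_2,X_2] = ((-0.6)·(-0.6) + (-0.6)·(-0.6) + (2.4)·(2.4) + (2.4)·(2.4) + (-3.6)·(-3.6)) / 4 = 25.2/4 = 6.3
  s[X_2,X_3] = ((-0.6)·(-0.8) + (-0.6)·(-1.8) + (2.4)·(-1.8) + (2.4)·(2.2) + (-3.6)·(2.2)) / 4 = -5.4/4 = -1.35
  s[X_3,X_3] = ((-0.8)·(-0.8) + (-1.8)·(-1.8) + (-1.8)·(-1.8) + (2.2)·(2.2) + (2.2)·(2.2)) / 4 = 16.8/4 = 4.2
  Sample standard deviations s_i = √(s[i,i]):
  s(X_1) = √(3.3) = 1.8166
  s(X_2) = √(6.3) = 2.51
  s(X_3) = √(4.2) = 2.0494

Step 3 — r_{ij} = s_{ij} / (s_i · s_j):
  r[X_1,X_1] = 1 (diagonal).
  r[X_1,X_2] = 1.2 / (1.8166 · 2.51) = 1.2 / 4.5596 = 0.2632
  r[X_1,X_3] = 0.1 / (1.8166 · 2.0494) = 0.1 / 3.7229 = 0.0269
  r[X_2,X_2] = 1 (diagonal).
  r[X_2,X_3] = -1.35 / (2.51 · 2.0494) = -1.35 / 5.1439 = -0.2624
  r[X_3,X_3] = 1 (diagonal).

R is symmetric with unit diagonal. Assembling:

R = [[1, 0.2632, 0.0269],
 [0.2632, 1, -0.2624],
 [0.0269, -0.2624, 1]]


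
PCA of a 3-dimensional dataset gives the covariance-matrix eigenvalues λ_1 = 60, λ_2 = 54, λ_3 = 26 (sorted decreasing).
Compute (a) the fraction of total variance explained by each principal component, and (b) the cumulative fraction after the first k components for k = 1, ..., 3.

Step 1 — total variance = trace(Sigma) = Σ λ_i = 60 + 54 + 26 = 140.

Step 2 — fraction explained by component i = λ_i / Σ λ:
  PC1: 60/140 = 0.4286
  PC2: 54/140 = 0.3857
  PC3: 26/140 = 0.1857

Step 3 — cumulative fraction after k components = (λ_1 + ... + λ_k) / Σ λ:
  k = 1: 60/140 = 0.4286
  k = 2: (60 + 54)/140 = 114/140 = 0.8143
  k = 3: (60 + 54 + 26)/140 = 140/140 = 1

Summary (fraction, with percent):

explained: PC1 0.4286 (42.86%), PC2 0.3857 (38.57%), PC3 0.1857 (18.57%);  cumulative: 0.4286, 0.8143, 1


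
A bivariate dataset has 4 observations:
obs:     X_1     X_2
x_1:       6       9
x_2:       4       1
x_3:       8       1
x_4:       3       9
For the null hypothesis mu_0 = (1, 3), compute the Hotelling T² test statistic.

Step 1 — sample mean vector:
  mean(X_1) = (6 + 4 + 8 + 3) / 4 = 21/4 = 5.25
  mean(X_2) = (9 + 1 + 1 + 9) / 4 = 20/4 = 5
  x̄ = (5.25, 5),  deviation x̄ - mu_0 = (5.25, 5) - (1, 3) = (4.25, 2).

Step 2 — sample covariance matrix, S[i,j] = (1/(n-1)) · Σ_k (x_{k,i} - mean_i) · (x_{k,j} - mean_j), divisor n-1 = 3:
  S[X_1,X_1] = ((0.75)·(0.75) + (-1.25)·(-1.25) + (2.75)·(2.75) + (-2.25)·(-2.25)) / 3 = 14.75/3 = 4.9167
  S[X_1,X_2] = ((0.75)·(4) + (-1.25)·(-4) + (2.75)·(-4) + (-2.25)·(4)) / 3 = -12/3 = -4
  S[X_2,X_2] = ((4)·(4) + (-4)·(-4) + (-4)·(-4) + (4)·(4)) / 3 = 64/3 = 21.3333
  S = [[4.9167, -4],
 [-4, 21.3333]].

Step 3 — invert S. det(S) = 4.9167·21.3333 - (-4)² = 88.8889.
  S^{-1} = (1/det) · [[d, -b], [-b, a]] = [[0.24, 0.045],
 [0.045, 0.0553]].

Step 4 — quadratic form (x̄ - mu_0)^T · S^{-1} · (x̄ - mu_0):
  S^{-1} · (x̄ - mu_0) = (1.11, 0.3019),
  (x̄ - mu_0)^T · [...] = (4.25)·(1.11) + (2)·(0.3019) = 5.3213.

Step 5 — scale by n: T² = 4 · 5.3213 = 21.285.

T² ≈ 21.285


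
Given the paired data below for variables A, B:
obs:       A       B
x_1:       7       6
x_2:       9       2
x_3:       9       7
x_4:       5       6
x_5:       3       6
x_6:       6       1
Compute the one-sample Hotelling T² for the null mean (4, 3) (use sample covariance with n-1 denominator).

Step 1 — sample mean vector:
  mean(A) = (7 + 9 + 9 + 5 + 3 + 6) / 6 = 39/6 = 6.5
  mean(B) = (6 + 2 + 7 + 6 + 6 + 1) / 6 = 28/6 = 4.6667
  x̄ = (6.5, 4.6667),  deviation x̄ - mu_0 = (6.5, 4.6667) - (4, 3) = (2.5, 1.6667).

Step 2 — sample covariance matrix, S[i,j] = (1/(n-1)) · Σ_k (x_{k,i} - mean_i) · (x_{k,j} - mean_j), divisor n-1 = 5:
  S[A,A] = ((0.5)·(0.5) + (2.5)·(2.5) + (2.5)·(2.5) + (-1.5)·(-1.5) + (-3.5)·(-3.5) + (-0.5)·(-0.5)) / 5 = 27.5/5 = 5.5
  S[A,B] = ((0.5)·(1.3333) + (2.5)·(-2.6667) + (2.5)·(2.3333) + (-1.5)·(1.3333) + (-3.5)·(1.3333) + (-0.5)·(-3.6667)) / 5 = -5/5 = -1
  S[B,B] = ((1.3333)·(1.3333) + (-2.6667)·(-2.6667) + (2.3333)·(2.3333) + (1.3333)·(1.3333) + (1.3333)·(1.3333) + (-3.6667)·(-3.6667)) / 5 = 31.3333/5 = 6.2667
  S = [[5.5, -1],
 [-1, 6.2667]].

Step 3 — invert S. det(S) = 5.5·6.2667 - (-1)² = 33.4667.
  S^{-1} = (1/det) · [[d, -b], [-b, a]] = [[0.1873, 0.0299],
 [0.0299, 0.1643]].

Step 4 — quadratic form (x̄ - mu_0)^T · S^{-1} · (x̄ - mu_0):
  S^{-1} · (x̄ - mu_0) = (0.5179, 0.3486),
  (x̄ - mu_0)^T · [...] = (2.5)·(0.5179) + (1.6667)·(0.3486) = 1.8758.

Step 5 — scale by n: T² = 6 · 1.8758 = 11.255.

T² ≈ 11.255


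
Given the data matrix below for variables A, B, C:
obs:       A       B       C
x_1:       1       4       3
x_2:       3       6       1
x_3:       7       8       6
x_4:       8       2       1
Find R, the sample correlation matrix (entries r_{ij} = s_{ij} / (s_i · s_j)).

Step 1 — column means:
  mean(A) = (1 + 3 + 7 + 8) / 4 = 19/4 = 4.75
  mean(B) = (4 + 6 + 8 + 2) / 4 = 20/4 = 5
  mean(C) = (3 + 1 + 6 + 1) / 4 = 11/4 = 2.75

Step 2 — sample variances and covariances s[i,j] = (1/(n-1)) · Σ_k (x_{k,i} - mean_i) · (x_{k,j} - mean_j), with n-1 = 3:
  s[A,A] = ((-3.75)·(-3.75) + (-1.75)·(-1.75) + (2.25)·(2.25) + (3.25)·(3.25)) / 3 = 32.75/3 = 10.9167
  s[A,B] = ((-3.75)·(-1) + (-1.75)·(1) + (2.25)·(3) + (3.25)·(-3)) / 3 = -1/3 = -0.3333
  s[A,C] = ((-3.75)·(0.25) + (-1.75)·(-1.75) + (2.25)·(3.25) + (3.25)·(-1.75)) / 3 = 3.75/3 = 1.25
  s[B,B] = ((-1)·(-1) + (1)·(1) + (3)·(3) + (-3)·(-3)) / 3 = 20/3 = 6.6667
  s[B,C] = ((-1)·(0.25) + (1)·(-1.75) + (3)·(3.25) + (-3)·(-1.75)) / 3 = 13/3 = 4.3333
  s[C,C] = ((0.25)·(0.25) + (-1.75)·(-1.75) + (3.25)·(3.25) + (-1.75)·(-1.75)) / 3 = 16.75/3 = 5.5833
  Sample standard deviations s_i = √(s[i,i]):
  s(A) = √(10.9167) = 3.304
  s(B) = √(6.6667) = 2.582
  s(C) = √(5.5833) = 2.3629

Step 3 — r_{ij} = s_{ij} / (s_i · s_j):
  r[A,A] = 1 (diagonal).
  r[A,B] = -0.3333 / (3.304 · 2.582) = -0.3333 / 8.531 = -0.0391
  r[A,C] = 1.25 / (3.304 · 2.3629) = 1.25 / 7.8071 = 0.1601
  r[B,B] = 1 (diagonal).
  r[B,C] = 4.3333 / (2.582 · 2.3629) = 4.3333 / 6.101 = 0.7103
  r[C,C] = 1 (diagonal).

R is symmetric with unit diagonal. Assembling:

R = [[1, -0.0391, 0.1601],
 [-0.0391, 1, 0.7103],
 [0.1601, 0.7103, 1]]
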